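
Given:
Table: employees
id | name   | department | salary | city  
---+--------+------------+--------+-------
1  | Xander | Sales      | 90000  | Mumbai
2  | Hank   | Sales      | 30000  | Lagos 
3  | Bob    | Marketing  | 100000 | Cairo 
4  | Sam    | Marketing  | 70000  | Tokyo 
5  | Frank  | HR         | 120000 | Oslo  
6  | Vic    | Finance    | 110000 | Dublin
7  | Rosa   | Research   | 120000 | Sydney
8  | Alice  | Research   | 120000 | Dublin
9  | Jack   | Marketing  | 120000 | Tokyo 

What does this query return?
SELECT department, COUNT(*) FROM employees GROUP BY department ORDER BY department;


Assigning each row to its department group:
  Xander -> Sales
  Hank -> Sales
  Bob -> Marketing
  Sam -> Marketing
  Frank -> HR
  Vic -> Finance
  Rosa -> Research
  Alice -> Research
  Jack -> Marketing


5 groups:
Finance, 1
HR, 1
Marketing, 3
Research, 2
Sales, 2


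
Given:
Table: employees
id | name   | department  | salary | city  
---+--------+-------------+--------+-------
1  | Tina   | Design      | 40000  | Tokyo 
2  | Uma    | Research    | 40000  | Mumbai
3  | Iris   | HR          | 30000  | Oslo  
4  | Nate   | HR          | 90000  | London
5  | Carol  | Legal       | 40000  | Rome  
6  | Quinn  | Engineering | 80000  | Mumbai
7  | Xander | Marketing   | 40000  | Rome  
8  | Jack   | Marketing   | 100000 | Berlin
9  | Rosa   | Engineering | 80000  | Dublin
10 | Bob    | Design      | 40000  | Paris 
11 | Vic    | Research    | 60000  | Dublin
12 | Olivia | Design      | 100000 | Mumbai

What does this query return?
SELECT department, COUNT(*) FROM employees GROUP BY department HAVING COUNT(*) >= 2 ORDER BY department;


Groups with count >= 2:
  Design: 3 -> PASS
  Engineering: 2 -> PASS
  HR: 2 -> PASS
  Marketing: 2 -> PASS
  Research: 2 -> PASS
  Legal: 1 -> filtered out


5 groups:
Design, 3
Engineering, 2
HR, 2
Marketing, 2
Research, 2


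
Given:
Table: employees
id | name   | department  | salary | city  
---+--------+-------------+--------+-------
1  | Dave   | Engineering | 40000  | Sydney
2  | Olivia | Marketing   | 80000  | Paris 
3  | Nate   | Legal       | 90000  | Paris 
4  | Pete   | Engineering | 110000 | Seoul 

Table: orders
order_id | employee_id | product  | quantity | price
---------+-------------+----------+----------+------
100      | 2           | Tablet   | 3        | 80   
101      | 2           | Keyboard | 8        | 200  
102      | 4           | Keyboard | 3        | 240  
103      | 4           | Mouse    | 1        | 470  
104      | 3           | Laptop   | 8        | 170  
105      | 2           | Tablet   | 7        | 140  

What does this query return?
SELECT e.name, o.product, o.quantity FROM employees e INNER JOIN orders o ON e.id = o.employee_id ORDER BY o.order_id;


Joining employees.id = orders.employee_id:
  employee Olivia (id=2) -> order Tablet
  employee Olivia (id=2) -> order Keyboard
  employee Pete (id=4) -> order Keyboard
  employee Pete (id=4) -> order Mouse
  employee Nate (id=3) -> order Laptop
  employee Olivia (id=2) -> order Tablet


6 rows:
Olivia, Tablet, 3
Olivia, Keyboard, 8
Pete, Keyboard, 3
Pete, Mouse, 1
Nate, Laptop, 8
Olivia, Tablet, 7


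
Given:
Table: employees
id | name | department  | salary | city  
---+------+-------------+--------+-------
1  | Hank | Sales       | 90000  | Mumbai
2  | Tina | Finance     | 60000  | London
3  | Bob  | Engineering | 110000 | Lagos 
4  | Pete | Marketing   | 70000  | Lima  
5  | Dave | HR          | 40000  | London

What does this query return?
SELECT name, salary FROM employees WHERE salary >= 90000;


Filtering: salary >= 90000
Matching: 2 rows

2 rows:
Hank, 90000
Bob, 110000


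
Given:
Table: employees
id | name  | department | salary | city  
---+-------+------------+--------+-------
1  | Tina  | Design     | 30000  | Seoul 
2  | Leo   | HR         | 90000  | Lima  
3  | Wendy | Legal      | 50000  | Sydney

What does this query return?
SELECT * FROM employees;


SELECT * returns all 3 rows with all columns

3 rows:
1, Tina, Design, 30000, Seoul
2, Leo, HR, 90000, Lima
3, Wendy, Legal, 50000, Sydney


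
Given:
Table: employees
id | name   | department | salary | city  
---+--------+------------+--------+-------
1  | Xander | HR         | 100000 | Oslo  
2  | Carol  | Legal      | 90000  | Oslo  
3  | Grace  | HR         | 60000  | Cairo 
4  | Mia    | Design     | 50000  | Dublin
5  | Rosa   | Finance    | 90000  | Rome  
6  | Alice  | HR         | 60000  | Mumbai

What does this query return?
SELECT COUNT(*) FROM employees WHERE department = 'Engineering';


Counting rows where department = 'Engineering'


0


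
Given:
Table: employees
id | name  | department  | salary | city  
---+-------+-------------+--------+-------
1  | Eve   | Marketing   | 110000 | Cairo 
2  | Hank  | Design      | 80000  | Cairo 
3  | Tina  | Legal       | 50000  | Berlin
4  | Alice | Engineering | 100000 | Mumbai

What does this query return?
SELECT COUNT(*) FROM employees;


COUNT(*) counts all rows

4


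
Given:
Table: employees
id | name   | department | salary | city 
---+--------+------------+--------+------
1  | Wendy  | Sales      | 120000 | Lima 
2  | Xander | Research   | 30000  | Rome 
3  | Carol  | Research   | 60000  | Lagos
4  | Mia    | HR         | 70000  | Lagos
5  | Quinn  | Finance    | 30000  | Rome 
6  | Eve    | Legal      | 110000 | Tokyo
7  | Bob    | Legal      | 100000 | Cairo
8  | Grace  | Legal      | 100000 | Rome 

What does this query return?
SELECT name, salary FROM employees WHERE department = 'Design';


Filtering: department = 'Design'
Matching rows: 0

Empty result set (0 rows)


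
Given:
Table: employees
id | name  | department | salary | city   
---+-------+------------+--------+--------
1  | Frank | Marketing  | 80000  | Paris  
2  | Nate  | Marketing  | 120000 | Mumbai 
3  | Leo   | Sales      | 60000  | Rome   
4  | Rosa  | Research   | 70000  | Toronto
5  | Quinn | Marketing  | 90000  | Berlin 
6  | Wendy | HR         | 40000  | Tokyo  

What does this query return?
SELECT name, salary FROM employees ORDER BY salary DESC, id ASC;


Sorting by salary DESC, then id ASC for ties

6 rows:
Nate, 120000
Quinn, 90000
Frank, 80000
Rosa, 70000
Leo, 60000
Wendy, 40000


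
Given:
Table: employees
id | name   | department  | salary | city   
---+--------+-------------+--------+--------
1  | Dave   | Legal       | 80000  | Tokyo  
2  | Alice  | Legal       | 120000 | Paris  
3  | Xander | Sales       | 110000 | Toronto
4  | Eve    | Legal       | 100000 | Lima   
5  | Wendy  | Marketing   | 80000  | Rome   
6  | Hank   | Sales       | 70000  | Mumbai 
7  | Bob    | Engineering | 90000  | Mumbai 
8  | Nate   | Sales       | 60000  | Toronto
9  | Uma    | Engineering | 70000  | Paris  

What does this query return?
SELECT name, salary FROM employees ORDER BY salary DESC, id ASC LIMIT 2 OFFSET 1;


Sort by salary DESC (id ASC tiebreak), then skip 1 and take 2
Rows 2 through 3

2 rows:
Xander, 110000
Eve, 100000


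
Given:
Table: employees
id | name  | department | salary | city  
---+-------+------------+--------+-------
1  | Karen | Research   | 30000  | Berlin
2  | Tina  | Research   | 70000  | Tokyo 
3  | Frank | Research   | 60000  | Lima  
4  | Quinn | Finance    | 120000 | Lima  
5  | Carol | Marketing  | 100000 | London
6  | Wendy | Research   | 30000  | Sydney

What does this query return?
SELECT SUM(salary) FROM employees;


SUM(salary) = 30000 + 70000 + 60000 + 120000 + 100000 + 30000 = 410000

410000


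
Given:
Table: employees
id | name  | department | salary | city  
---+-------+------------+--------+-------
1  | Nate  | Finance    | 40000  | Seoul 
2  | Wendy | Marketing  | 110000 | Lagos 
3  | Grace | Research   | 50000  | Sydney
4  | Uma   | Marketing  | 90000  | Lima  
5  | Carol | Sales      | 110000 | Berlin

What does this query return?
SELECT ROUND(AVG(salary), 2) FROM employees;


SUM(salary) = 400000
COUNT = 5
ROUND(AVG, 2) = ROUND(400000 / 5, 2) = 80000.0

80000.0


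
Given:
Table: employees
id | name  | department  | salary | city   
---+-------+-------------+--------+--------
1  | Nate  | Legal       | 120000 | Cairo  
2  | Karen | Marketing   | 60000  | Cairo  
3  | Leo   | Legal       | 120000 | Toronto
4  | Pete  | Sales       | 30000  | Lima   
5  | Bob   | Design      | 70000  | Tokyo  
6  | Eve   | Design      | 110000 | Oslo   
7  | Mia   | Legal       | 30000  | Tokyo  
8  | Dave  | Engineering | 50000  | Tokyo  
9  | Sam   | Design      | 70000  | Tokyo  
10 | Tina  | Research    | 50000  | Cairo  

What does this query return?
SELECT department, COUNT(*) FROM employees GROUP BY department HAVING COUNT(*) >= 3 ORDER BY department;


Groups with count >= 3:
  Design: 3 -> PASS
  Legal: 3 -> PASS
  Engineering: 1 -> filtered out
  Marketing: 1 -> filtered out
  Research: 1 -> filtered out
  Sales: 1 -> filtered out


2 groups:
Design, 3
Legal, 3


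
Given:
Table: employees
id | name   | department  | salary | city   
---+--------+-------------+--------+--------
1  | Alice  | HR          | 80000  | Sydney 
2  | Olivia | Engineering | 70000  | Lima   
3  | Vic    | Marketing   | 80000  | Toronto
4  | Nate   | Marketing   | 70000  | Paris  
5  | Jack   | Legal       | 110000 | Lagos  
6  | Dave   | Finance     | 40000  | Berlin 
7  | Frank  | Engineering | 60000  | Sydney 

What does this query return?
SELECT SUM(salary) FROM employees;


SUM(salary) = 80000 + 70000 + 80000 + 70000 + 110000 + 40000 + 60000 = 510000

510000


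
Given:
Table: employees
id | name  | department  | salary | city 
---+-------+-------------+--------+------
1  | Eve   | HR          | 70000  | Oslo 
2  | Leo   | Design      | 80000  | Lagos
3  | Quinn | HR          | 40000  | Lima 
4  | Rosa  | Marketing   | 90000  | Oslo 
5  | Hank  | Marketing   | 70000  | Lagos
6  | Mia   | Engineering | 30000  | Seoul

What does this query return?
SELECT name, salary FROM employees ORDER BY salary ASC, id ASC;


Sorting by salary ASC, then id ASC for ties

6 rows:
Mia, 30000
Quinn, 40000
Eve, 70000
Hank, 70000
Leo, 80000
Rosa, 90000


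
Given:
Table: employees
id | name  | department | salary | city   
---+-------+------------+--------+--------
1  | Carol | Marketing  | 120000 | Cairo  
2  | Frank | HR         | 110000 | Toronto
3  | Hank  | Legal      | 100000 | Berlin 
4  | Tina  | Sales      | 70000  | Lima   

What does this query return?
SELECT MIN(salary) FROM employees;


Salaries: 120000, 110000, 100000, 70000
MIN = 70000

70000


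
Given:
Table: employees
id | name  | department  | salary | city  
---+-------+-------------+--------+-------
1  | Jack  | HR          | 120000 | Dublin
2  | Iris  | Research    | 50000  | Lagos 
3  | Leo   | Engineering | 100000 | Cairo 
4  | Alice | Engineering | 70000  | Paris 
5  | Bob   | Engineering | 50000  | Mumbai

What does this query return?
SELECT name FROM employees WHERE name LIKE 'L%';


LIKE 'L%' matches names starting with 'L'
Matching: 1

1 rows:
Leo


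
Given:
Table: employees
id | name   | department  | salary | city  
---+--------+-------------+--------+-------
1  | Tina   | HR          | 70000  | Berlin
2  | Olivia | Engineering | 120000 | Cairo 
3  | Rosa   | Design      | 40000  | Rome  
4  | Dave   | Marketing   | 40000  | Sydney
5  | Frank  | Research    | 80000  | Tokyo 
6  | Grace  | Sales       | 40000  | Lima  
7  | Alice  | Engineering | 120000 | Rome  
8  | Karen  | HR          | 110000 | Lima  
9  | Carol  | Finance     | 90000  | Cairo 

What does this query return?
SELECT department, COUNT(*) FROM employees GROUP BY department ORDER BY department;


Assigning each row to its department group:
  Tina -> HR
  Olivia -> Engineering
  Rosa -> Design
  Dave -> Marketing
  Frank -> Research
  Grace -> Sales
  Alice -> Engineering
  Karen -> HR
  Carol -> Finance


7 groups:
Design, 1
Engineering, 2
Finance, 1
HR, 2
Marketing, 1
Research, 1
Sales, 1


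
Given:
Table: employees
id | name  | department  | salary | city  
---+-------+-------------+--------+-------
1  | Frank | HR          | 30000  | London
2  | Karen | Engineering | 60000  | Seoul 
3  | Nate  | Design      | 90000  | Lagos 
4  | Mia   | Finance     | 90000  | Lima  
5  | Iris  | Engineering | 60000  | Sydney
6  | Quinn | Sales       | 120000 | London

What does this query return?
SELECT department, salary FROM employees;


Projecting columns: department, salary

6 rows:
HR, 30000
Engineering, 60000
Design, 90000
Finance, 90000
Engineering, 60000
Sales, 120000


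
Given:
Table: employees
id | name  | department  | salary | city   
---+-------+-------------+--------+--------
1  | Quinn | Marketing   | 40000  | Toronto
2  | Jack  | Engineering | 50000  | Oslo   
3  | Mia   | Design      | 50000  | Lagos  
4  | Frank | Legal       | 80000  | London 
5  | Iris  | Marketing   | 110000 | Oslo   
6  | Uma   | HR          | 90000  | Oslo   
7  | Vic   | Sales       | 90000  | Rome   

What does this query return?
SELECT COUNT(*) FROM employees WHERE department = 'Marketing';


Counting rows where department = 'Marketing'
  Quinn -> MATCH
  Iris -> MATCH


2


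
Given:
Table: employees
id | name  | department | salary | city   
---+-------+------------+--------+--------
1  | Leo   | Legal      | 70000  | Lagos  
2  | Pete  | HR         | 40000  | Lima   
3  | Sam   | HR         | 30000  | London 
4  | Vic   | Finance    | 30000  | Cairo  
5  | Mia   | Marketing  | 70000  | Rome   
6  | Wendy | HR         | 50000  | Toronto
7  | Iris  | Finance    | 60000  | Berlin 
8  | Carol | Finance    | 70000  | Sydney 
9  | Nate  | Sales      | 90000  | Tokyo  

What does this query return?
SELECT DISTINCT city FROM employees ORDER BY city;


All 'city' values (row order): Lagos, Lima, London, Cairo, Rome, Toronto, Berlin, Sydney, Tokyo
Removing duplicates leaves 9 unique value(s).

9 values:
Berlin
Cairo
Lagos
Lima
London
Rome
Sydney
Tokyo
Toronto


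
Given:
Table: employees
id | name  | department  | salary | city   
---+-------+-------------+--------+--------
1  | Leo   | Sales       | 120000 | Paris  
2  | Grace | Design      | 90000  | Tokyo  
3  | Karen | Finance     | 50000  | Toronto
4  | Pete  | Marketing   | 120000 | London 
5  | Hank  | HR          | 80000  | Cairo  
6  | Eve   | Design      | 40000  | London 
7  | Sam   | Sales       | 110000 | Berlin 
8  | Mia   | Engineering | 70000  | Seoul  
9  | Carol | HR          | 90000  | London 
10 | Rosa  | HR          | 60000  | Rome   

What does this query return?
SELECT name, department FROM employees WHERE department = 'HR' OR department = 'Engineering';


Filtering: department = 'HR' OR 'Engineering'
Matching: 4 rows

4 rows:
Hank, HR
Mia, Engineering
Carol, HR
Rosa, HR


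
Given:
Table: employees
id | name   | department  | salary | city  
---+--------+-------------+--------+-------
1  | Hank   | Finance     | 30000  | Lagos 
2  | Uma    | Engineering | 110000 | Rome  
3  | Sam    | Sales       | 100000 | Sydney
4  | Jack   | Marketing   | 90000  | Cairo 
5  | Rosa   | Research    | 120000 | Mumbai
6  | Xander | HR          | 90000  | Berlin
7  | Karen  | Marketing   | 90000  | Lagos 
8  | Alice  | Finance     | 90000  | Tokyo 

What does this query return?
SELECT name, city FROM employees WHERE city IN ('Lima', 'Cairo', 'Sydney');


Filtering: city IN ('Lima', 'Cairo', 'Sydney')
Matching: 2 rows

2 rows:
Sam, Sydney
Jack, Cairo


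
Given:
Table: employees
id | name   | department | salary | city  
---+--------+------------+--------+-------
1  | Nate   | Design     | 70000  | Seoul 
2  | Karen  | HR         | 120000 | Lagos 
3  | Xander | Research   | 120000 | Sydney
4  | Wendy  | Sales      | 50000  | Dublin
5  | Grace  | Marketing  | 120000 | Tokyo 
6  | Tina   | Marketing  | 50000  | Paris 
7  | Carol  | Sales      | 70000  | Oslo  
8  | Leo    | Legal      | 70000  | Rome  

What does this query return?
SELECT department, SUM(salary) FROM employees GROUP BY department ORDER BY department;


Summing salary within each department:
  Design: 70000 = 70000
  HR: 120000 = 120000
  Legal: 70000 = 70000
  Marketing: 120000 + 50000 = 170000
  Research: 120000 = 120000
  Sales: 50000 + 70000 = 120000


6 groups:
Design, 70000
HR, 120000
Legal, 70000
Marketing, 170000
Research, 120000
Sales, 120000


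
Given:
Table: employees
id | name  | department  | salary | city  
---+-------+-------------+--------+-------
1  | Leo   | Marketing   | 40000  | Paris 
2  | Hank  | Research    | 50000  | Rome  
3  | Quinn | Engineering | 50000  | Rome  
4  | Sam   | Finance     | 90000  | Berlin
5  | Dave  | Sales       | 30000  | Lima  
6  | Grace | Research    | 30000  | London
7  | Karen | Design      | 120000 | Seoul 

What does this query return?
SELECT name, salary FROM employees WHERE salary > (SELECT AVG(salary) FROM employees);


Subquery: AVG(salary) = 58571.43
Filtering: salary > 58571.43
  Sam (90000) -> MATCH
  Karen (120000) -> MATCH


2 rows:
Sam, 90000
Karen, 120000


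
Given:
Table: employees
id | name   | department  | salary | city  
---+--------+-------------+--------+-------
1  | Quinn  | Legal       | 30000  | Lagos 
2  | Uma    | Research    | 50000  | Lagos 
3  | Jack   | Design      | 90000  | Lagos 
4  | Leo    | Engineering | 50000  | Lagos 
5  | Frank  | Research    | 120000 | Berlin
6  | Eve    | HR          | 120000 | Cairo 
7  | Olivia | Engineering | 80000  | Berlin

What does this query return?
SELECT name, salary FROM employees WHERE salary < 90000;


Filtering: salary < 90000
Matching: 4 rows

4 rows:
Quinn, 30000
Uma, 50000
Leo, 50000
Olivia, 80000


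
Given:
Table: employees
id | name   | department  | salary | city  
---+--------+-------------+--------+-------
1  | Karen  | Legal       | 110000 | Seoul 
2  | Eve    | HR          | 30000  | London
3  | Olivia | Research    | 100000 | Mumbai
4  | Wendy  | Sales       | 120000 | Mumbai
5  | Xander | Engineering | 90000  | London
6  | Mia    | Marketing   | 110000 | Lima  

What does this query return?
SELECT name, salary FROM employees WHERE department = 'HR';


Filtering: department = 'HR'
Matching rows: 1

1 rows:
Eve, 30000


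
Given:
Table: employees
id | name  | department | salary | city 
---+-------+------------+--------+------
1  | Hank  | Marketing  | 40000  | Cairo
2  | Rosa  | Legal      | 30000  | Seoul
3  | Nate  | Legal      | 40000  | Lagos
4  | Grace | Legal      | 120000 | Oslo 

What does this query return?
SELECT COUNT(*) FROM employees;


COUNT(*) counts all rows

4


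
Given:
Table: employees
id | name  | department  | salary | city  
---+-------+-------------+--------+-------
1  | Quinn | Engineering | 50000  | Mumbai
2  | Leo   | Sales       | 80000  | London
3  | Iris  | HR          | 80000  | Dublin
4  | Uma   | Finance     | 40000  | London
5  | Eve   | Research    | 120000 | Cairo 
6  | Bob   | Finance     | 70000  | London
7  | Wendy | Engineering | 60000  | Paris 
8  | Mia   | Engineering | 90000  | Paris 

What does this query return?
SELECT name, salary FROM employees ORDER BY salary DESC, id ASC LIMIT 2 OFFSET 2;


Sort by salary DESC (id ASC tiebreak), then skip 2 and take 2
Rows 3 through 4

2 rows:
Leo, 80000
Iris, 80000


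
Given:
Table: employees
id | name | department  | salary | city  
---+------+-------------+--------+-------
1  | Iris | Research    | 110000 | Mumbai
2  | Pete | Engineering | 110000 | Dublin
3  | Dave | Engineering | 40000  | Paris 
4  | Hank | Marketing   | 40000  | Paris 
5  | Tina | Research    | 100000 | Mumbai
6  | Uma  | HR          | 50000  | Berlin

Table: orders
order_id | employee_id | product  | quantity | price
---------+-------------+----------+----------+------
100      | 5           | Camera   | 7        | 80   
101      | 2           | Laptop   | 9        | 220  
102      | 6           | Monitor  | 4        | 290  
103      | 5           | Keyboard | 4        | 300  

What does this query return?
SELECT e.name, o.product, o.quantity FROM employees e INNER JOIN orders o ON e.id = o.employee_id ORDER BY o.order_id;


Joining employees.id = orders.employee_id:
  employee Tina (id=5) -> order Camera
  employee Pete (id=2) -> order Laptop
  employee Uma (id=6) -> order Monitor
  employee Tina (id=5) -> order Keyboard


4 rows:
Tina, Camera, 7
Pete, Laptop, 9
Uma, Monitor, 4
Tina, Keyboard, 4


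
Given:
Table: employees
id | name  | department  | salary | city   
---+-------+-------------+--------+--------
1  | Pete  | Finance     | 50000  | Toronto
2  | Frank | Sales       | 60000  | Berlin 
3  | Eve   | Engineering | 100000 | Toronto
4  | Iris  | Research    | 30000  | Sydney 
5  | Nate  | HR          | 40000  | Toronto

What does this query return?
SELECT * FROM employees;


SELECT * returns all 5 rows with all columns

5 rows:
1, Pete, Finance, 50000, Toronto
2, Frank, Sales, 60000, Berlin
3, Eve, Engineering, 100000, Toronto
4, Iris, Research, 30000, Sydney
5, Nate, HR, 40000, Toronto


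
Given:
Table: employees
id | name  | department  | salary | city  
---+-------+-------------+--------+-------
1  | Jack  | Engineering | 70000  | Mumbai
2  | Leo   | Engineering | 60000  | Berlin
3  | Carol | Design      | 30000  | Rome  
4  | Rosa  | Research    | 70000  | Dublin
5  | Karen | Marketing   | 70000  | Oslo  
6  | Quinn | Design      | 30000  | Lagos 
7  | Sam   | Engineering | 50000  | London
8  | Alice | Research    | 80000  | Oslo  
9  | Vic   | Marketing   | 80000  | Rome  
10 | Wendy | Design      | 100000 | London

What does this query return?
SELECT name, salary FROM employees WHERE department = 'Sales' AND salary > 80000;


Filtering: department = 'Sales' AND salary > 80000
Matching: 0 rows

Empty result set (0 rows)


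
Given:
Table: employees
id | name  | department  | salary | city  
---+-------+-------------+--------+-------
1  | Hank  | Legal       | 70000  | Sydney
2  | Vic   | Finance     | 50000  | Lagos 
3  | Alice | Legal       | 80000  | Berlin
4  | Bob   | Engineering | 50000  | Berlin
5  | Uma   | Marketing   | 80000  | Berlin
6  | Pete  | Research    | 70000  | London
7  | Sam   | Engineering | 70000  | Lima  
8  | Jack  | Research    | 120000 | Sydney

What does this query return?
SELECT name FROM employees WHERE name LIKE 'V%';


LIKE 'V%' matches names starting with 'V'
Matching: 1

1 rows:
Vic


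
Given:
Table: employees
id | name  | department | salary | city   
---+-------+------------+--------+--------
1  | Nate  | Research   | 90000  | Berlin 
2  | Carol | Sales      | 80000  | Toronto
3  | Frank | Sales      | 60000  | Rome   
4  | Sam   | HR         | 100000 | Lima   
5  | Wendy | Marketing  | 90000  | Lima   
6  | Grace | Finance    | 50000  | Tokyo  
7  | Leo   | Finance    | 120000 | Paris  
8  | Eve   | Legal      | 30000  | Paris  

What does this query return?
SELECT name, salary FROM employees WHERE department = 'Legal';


Filtering: department = 'Legal'
Matching rows: 1

1 rows:
Eve, 30000


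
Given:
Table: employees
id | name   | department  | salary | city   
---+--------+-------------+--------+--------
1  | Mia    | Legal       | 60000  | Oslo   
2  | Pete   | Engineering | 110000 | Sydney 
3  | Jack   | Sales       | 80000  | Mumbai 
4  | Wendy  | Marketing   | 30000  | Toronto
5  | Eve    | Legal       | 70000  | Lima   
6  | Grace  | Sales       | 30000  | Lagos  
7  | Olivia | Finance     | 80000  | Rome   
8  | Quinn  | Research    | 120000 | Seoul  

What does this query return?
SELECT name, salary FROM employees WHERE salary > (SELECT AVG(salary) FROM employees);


Subquery: AVG(salary) = 72500.0
Filtering: salary > 72500.0
  Pete (110000) -> MATCH
  Jack (80000) -> MATCH
  Olivia (80000) -> MATCH
  Quinn (120000) -> MATCH


4 rows:
Pete, 110000
Jack, 80000
Olivia, 80000
Quinn, 120000


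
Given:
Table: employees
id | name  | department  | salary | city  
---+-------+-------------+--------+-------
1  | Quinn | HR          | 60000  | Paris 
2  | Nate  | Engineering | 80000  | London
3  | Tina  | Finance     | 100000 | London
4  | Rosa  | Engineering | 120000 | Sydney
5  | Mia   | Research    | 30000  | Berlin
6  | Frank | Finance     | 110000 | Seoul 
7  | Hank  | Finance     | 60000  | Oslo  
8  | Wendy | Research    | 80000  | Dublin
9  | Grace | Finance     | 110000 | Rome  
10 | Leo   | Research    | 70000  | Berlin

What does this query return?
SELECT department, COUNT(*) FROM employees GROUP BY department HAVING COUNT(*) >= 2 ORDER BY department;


Groups with count >= 2:
  Engineering: 2 -> PASS
  Finance: 4 -> PASS
  Research: 3 -> PASS
  HR: 1 -> filtered out


3 groups:
Engineering, 2
Finance, 4
Research, 3


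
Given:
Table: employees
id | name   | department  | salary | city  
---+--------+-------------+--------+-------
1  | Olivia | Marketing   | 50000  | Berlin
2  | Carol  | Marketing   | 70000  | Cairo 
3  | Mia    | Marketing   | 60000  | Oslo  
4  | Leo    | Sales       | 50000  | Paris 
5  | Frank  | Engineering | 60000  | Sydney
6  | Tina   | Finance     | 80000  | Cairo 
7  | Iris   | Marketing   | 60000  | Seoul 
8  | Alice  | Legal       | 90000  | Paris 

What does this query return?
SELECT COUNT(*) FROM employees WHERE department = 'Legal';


Counting rows where department = 'Legal'
  Alice -> MATCH


1


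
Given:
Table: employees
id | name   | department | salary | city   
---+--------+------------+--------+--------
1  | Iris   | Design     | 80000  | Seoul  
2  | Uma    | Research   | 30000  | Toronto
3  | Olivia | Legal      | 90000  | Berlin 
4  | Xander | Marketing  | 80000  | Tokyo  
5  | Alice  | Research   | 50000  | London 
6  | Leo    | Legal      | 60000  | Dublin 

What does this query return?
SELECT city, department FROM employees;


Projecting columns: city, department

6 rows:
Seoul, Design
Toronto, Research
Berlin, Legal
Tokyo, Marketing
London, Research
Dublin, Legal


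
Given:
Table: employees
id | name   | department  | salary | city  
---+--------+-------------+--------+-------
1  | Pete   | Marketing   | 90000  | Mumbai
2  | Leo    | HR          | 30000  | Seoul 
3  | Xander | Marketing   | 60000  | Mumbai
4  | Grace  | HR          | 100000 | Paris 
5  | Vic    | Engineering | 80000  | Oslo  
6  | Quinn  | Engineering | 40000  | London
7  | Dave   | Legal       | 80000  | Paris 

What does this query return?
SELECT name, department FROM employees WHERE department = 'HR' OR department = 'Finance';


Filtering: department = 'HR' OR 'Finance'
Matching: 2 rows

2 rows:
Leo, HR
Grace, HR


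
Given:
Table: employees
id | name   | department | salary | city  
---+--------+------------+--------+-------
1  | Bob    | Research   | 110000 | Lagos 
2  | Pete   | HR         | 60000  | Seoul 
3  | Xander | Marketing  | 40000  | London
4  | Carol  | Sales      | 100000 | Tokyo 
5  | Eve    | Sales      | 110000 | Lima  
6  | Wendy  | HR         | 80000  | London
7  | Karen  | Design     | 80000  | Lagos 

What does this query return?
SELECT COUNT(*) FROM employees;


COUNT(*) counts all rows

7


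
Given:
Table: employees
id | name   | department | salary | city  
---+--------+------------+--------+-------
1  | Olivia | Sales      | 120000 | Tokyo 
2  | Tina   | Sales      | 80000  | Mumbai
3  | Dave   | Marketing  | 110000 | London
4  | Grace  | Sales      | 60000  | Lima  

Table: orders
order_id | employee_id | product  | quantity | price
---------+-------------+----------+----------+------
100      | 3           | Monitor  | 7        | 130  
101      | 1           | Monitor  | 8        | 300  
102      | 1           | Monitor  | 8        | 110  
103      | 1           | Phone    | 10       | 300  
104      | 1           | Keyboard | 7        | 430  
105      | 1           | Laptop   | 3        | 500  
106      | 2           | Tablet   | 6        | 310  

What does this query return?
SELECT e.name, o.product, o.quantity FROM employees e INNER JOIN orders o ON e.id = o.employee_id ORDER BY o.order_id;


Joining employees.id = orders.employee_id:
  employee Dave (id=3) -> order Monitor
  employee Olivia (id=1) -> order Monitor
  employee Olivia (id=1) -> order Monitor
  employee Olivia (id=1) -> order Phone
  employee Olivia (id=1) -> order Keyboard
  employee Olivia (id=1) -> order Laptop
  employee Tina (id=2) -> order Tablet


7 rows:
Dave, Monitor, 7
Olivia, Monitor, 8
Olivia, Monitor, 8
Olivia, Phone, 10
Olivia, Keyboard, 7
Olivia, Laptop, 3
Tina, Tablet, 6


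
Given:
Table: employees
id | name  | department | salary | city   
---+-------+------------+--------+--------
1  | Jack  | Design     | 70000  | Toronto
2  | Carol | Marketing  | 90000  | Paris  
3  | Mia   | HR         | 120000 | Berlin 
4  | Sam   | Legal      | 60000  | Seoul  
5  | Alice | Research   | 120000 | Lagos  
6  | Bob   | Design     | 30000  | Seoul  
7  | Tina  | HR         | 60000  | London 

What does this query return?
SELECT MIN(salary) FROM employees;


Salaries: 70000, 90000, 120000, 60000, 120000, 30000, 60000
MIN = 30000

30000


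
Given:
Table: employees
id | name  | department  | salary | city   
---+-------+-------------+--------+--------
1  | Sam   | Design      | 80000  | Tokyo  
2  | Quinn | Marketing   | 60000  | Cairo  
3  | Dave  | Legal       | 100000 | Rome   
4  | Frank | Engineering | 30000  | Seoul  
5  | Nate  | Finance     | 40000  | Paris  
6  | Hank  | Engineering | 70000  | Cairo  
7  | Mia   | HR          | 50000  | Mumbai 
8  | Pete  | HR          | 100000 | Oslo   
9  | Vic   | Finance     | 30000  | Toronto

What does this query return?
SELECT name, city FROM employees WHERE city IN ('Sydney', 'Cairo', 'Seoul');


Filtering: city IN ('Sydney', 'Cairo', 'Seoul')
Matching: 3 rows

3 rows:
Quinn, Cairo
Frank, Seoul
Hank, Cairo


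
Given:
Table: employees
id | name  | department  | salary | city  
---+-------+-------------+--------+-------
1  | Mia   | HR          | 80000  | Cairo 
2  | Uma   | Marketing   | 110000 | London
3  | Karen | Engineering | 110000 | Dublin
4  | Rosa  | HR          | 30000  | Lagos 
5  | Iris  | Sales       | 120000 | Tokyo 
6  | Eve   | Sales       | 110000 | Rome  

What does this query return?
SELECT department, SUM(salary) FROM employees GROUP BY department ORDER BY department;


Summing salary within each department:
  Engineering: 110000 = 110000
  HR: 80000 + 30000 = 110000
  Marketing: 110000 = 110000
  Sales: 120000 + 110000 = 230000


4 groups:
Engineering, 110000
HR, 110000
Marketing, 110000
Sales, 230000


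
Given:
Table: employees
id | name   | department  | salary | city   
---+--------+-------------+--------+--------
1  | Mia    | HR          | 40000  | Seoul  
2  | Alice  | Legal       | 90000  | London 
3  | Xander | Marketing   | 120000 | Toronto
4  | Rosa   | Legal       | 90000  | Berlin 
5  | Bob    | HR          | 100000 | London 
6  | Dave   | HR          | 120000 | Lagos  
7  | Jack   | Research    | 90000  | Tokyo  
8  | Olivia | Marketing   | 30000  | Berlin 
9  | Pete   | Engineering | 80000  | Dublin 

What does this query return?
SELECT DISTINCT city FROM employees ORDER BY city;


All 'city' values (row order): Seoul, London, Toronto, Berlin, London, Lagos, Tokyo, Berlin, Dublin
Removing duplicates leaves 7 unique value(s).

7 values:
Berlin
Dublin
Lagos
London
Seoul
Tokyo
Toronto


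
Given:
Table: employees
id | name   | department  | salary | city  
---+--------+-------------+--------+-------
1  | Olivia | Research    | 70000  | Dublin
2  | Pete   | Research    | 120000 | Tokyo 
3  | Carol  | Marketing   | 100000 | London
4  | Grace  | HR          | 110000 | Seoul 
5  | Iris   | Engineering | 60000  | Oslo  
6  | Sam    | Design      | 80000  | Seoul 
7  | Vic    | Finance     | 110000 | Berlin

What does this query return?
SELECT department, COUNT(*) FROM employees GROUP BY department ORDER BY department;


Assigning each row to its department group:
  Olivia -> Research
  Pete -> Research
  Carol -> Marketing
  Grace -> HR
  Iris -> Engineering
  Sam -> Design
  Vic -> Finance


6 groups:
Design, 1
Engineering, 1
Finance, 1
HR, 1
Marketing, 1
Research, 2


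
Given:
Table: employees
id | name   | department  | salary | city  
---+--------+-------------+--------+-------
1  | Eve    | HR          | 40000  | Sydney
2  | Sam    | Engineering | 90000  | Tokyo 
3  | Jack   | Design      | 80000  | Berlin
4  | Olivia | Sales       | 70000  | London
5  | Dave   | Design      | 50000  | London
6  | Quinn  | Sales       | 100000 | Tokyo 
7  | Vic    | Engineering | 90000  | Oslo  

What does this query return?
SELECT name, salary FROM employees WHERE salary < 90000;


Filtering: salary < 90000
Matching: 4 rows

4 rows:
Eve, 40000
Jack, 80000
Olivia, 70000
Dave, 50000


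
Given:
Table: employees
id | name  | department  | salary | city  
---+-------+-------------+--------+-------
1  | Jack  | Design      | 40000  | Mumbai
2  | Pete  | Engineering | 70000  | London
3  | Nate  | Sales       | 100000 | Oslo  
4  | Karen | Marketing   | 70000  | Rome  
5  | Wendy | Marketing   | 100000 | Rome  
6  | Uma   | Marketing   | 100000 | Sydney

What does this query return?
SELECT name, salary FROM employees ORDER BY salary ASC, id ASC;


Sorting by salary ASC, then id ASC for ties

6 rows:
Jack, 40000
Pete, 70000
Karen, 70000
Nate, 100000
Wendy, 100000
Uma, 100000


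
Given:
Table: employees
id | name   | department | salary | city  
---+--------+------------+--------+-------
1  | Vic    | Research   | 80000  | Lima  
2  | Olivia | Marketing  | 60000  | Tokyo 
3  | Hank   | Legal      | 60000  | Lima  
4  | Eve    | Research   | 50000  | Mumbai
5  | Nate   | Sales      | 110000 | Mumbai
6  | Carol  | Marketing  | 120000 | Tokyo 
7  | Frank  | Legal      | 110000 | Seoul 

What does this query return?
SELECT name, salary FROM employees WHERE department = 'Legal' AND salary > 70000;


Filtering: department = 'Legal' AND salary > 70000
Matching: 1 rows

1 rows:
Frank, 110000


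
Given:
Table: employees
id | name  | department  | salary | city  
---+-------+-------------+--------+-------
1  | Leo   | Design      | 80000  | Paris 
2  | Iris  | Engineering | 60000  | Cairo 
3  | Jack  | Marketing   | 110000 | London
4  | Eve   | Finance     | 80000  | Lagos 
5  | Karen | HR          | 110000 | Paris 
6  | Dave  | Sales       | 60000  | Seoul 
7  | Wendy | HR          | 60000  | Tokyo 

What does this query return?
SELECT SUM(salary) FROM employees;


SUM(salary) = 80000 + 60000 + 110000 + 80000 + 110000 + 60000 + 60000 = 560000

560000


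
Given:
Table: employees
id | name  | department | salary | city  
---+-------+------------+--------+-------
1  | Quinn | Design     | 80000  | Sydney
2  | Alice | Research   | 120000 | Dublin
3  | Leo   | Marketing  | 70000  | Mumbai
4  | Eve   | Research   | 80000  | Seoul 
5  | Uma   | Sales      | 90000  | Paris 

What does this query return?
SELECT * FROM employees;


SELECT * returns all 5 rows with all columns

5 rows:
1, Quinn, Design, 80000, Sydney
2, Alice, Research, 120000, Dublin
3, Leo, Marketing, 70000, Mumbai
4, Eve, Research, 80000, Seoul
5, Uma, Sales, 90000, Paris


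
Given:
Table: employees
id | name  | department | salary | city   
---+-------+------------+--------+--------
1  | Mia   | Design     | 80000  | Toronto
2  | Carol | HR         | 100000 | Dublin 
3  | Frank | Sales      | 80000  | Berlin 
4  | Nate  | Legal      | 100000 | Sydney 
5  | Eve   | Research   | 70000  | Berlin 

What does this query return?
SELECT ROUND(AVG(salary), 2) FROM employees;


SUM(salary) = 430000
COUNT = 5
ROUND(AVG, 2) = ROUND(430000 / 5, 2) = 86000.0

86000.0


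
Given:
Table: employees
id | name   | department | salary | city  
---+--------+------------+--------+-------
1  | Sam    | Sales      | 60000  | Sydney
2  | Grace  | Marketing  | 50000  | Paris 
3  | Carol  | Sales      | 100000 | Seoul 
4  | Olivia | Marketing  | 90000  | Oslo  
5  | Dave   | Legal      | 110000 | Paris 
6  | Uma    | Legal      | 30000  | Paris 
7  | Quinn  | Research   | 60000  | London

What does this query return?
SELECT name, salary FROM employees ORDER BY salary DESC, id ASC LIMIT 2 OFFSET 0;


Sort by salary DESC (id ASC tiebreak), then skip 0 and take 2
Rows 1 through 2

2 rows:
Dave, 110000
Carol, 100000


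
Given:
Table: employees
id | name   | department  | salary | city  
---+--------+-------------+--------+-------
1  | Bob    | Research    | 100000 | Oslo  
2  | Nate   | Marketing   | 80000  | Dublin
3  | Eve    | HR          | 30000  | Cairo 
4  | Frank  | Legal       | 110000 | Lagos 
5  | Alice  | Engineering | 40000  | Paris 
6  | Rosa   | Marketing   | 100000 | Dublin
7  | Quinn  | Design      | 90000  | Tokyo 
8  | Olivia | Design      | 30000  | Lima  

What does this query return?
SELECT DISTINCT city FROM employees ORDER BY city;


All 'city' values (row order): Oslo, Dublin, Cairo, Lagos, Paris, Dublin, Tokyo, Lima
Removing duplicates leaves 7 unique value(s).

7 values:
Cairo
Dublin
Lagos
Lima
Oslo
Paris
Tokyo


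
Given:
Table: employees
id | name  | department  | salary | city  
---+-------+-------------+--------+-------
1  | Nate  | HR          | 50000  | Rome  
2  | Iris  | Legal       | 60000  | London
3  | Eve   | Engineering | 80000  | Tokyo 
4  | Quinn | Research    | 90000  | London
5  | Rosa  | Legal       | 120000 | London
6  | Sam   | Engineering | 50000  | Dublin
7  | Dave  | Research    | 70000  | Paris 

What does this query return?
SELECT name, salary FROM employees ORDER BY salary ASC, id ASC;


Sorting by salary ASC, then id ASC for ties

7 rows:
Nate, 50000
Sam, 50000
Iris, 60000
Dave, 70000
Eve, 80000
Quinn, 90000
Rosa, 120000


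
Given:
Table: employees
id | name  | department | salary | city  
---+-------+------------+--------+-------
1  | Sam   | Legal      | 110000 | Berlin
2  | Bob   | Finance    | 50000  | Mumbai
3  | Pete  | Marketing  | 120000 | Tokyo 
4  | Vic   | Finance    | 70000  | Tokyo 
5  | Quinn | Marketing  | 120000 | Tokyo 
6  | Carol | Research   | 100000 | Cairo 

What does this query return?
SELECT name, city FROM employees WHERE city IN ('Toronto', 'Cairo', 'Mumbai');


Filtering: city IN ('Toronto', 'Cairo', 'Mumbai')
Matching: 2 rows

2 rows:
Bob, Mumbai
Carol, Cairo


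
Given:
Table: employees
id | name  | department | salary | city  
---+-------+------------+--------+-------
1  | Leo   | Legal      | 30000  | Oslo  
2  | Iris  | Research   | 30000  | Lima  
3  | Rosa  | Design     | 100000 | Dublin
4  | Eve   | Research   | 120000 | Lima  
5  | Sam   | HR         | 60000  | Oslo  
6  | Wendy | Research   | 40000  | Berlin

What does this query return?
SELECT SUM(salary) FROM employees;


SUM(salary) = 30000 + 30000 + 100000 + 120000 + 60000 + 40000 = 380000

380000


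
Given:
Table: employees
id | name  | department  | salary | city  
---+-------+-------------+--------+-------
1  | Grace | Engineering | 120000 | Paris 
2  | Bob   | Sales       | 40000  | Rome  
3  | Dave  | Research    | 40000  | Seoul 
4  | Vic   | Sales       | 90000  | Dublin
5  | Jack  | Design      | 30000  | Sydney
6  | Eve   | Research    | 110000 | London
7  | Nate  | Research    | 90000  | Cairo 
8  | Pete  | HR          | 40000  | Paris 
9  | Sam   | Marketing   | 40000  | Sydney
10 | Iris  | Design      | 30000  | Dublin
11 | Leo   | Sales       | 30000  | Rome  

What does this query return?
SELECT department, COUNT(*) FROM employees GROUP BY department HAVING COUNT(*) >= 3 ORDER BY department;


Groups with count >= 3:
  Research: 3 -> PASS
  Sales: 3 -> PASS
  Design: 2 -> filtered out
  Engineering: 1 -> filtered out
  HR: 1 -> filtered out
  Marketing: 1 -> filtered out


2 groups:
Research, 3
Sales, 3


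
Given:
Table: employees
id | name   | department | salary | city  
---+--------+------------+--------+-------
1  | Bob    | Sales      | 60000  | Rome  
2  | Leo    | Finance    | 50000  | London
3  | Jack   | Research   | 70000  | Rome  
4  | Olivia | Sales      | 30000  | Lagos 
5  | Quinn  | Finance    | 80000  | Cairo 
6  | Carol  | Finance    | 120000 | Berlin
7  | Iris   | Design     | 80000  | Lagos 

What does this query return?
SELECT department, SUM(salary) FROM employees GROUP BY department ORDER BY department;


Summing salary within each department:
  Design: 80000 = 80000
  Finance: 50000 + 80000 + 120000 = 250000
  Research: 70000 = 70000
  Sales: 60000 + 30000 = 90000


4 groups:
Design, 80000
Finance, 250000
Research, 70000
Sales, 90000


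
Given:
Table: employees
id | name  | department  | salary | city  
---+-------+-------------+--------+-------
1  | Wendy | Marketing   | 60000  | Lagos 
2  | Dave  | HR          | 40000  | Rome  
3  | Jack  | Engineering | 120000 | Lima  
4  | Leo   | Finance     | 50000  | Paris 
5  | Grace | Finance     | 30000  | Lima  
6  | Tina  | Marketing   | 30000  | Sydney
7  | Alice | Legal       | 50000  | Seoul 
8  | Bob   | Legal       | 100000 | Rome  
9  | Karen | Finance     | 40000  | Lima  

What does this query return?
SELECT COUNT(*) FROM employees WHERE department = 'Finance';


Counting rows where department = 'Finance'
  Leo -> MATCH
  Grace -> MATCH
  Karen -> MATCH


3
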